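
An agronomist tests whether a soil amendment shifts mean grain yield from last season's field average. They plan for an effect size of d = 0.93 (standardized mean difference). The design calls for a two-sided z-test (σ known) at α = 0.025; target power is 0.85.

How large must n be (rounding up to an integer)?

Set Φ(δ − 2.241) = 0.85; then δ − 2.241 = Φ⁻¹(0.85) = 1.036, giving δ = 3.278.
(The Φ(−δ − z_{α/2}) term is vanishingly small for δ > 0 and is dropped in the standard sample-size formula.)
δ = d·√n ⇒ n = (δ/d)² = (3.278 / 0.93)² = 12.42.
Round up to the next whole unit.

n = 13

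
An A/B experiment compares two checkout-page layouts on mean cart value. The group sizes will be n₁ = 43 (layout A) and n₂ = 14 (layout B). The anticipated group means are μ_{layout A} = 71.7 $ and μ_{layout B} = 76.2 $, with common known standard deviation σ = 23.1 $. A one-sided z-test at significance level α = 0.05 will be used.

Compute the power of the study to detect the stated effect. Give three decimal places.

Standardized effect: d = |μ_{layout A} − μ_{layout B}| / σ = |71.7 − 76.2| / 23.1 = 0.1948
Noncentrality parameter: δ = d / √(1/n₁ + 1/n₂) = 0.1948 / √(1/43 + 1/14) = 0.6331
One-sided α = 0.05 → critical value z_{0.05} = 1.645.
Power = Φ(δ − 1.645) = Φ(-1.012) = 0.1558.

Power ≈ 0.156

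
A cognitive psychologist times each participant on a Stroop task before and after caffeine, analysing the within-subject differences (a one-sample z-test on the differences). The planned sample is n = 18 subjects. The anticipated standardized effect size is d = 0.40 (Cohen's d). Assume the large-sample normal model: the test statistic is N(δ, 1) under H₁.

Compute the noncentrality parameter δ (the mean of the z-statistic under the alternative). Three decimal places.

δ ≈ 1.697

δ = d·√n = 0.40 × √18 = 1.6971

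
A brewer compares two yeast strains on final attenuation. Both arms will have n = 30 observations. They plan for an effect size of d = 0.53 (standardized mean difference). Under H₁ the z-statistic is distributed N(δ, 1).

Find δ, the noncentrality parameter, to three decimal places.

δ = d·√(n/2) = 0.53 × √(30/2) = 2.0527

δ ≈ 2.053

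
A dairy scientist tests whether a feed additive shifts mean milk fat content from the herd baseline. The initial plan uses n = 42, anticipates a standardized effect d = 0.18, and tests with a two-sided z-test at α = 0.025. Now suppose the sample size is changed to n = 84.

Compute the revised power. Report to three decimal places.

Power ≈ 0.277

With n = 84: δ = d·√n = 0.18 × √84 = 1.6497. Critical value z_{0.0125} = 2.241.
Revised power = Φ(δ − 2.241) + Φ(−δ − 2.241) = Φ(-0.592) + Φ(-3.891) = 0.2770 + 0.0000 = 0.2771.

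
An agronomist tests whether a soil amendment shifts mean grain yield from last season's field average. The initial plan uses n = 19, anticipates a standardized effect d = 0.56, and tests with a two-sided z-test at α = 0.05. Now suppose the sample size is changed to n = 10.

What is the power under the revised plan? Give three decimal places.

With n = 10: δ = d·√n = 0.56 × √10 = 1.7709. Critical value z_{0.025} = 1.960.
Revised power = Φ(δ − 1.960) + Φ(−δ − 1.960) = Φ(-0.189) + Φ(-3.731) = 0.4250 + 0.0001 = 0.4251.

Power ≈ 0.425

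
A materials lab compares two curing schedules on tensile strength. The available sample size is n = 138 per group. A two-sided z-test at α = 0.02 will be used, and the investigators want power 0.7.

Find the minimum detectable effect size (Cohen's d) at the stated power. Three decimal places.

Need Φ(δ − 2.326) = 0.7, so δ = 2.326 + 0.524 = 2.851.
(Lower-tail contribution to power is negligible for δ > 0.)
δ = d·√(n/2) ⇒ d = δ/√(n/2) = 2.851/√(138/2) = 0.3432.

d ≈ 0.343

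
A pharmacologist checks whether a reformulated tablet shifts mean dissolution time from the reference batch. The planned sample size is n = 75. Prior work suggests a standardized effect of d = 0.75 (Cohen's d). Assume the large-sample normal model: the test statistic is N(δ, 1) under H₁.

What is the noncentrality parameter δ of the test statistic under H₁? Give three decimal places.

δ ≈ 6.495

δ = d·√n = 0.75 × √75 = 6.4952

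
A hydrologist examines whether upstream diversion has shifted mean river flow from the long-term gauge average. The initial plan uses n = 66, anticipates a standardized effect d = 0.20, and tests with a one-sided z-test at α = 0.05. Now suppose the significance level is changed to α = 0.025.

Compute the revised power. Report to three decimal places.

δ = d·√n = 0.20 × √66 = 1.6248 (unchanged). New critical value: z_{0.025} = 1.960.
Revised power = Φ(δ − 1.960) = Φ(-0.335) = 0.3688.

Power ≈ 0.369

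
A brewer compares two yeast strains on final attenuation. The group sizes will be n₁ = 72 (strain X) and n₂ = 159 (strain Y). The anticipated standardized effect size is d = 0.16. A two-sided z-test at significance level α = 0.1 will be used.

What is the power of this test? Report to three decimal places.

Power ≈ 0.305

Noncentrality parameter: λ = d / √(1/n₁ + 1/n₂) = 0.16 / √(1/72 + 1/159) = 1.1264
Two-sided α = 0.1 → critical value z_{0.05} = 1.645.
Power = Φ(λ − 1.645) + Φ(−λ − 1.645) = Φ(-0.518) + Φ(-2.771) = 0.3021 + 0.0028 = 0.3049.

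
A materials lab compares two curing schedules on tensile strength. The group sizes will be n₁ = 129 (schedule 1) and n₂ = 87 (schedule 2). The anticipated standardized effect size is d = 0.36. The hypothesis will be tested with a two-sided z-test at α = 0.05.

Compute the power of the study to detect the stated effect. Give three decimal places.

Power ≈ 0.737

Noncentrality parameter: λ = d / √(1/n₁ + 1/n₂) = 0.36 / √(1/129 + 1/87) = 2.5950
Critical value for a two-sided test at α = 0.05: z_{α/2} = 1.960.
Power = Φ(λ − 1.960) + Φ(−λ − 1.960) = Φ(0.635) + Φ(-4.555) = 0.7373 + 0.0000 = 0.7373.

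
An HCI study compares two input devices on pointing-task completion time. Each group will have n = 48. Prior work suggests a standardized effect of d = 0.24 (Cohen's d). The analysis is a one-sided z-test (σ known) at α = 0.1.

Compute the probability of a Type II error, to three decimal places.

β ≈ 0.542

Noncentrality parameter: δ = d·√(n/2) = 0.24 × √(48/2) = 1.1758
Critical value for a one-sided test at α = 0.1: z_α = 1.282.
Power = P(Z > 1.282 − δ) = Φ(-0.106) = 0.4579.
Type II error: β = 1 − power = 1 − 0.4579 = 0.5421.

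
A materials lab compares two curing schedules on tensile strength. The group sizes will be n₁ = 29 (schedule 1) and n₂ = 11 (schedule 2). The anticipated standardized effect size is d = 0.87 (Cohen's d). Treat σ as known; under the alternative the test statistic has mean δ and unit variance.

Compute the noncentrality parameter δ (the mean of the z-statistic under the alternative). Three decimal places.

δ ≈ 2.457

δ = d / √(1/n₁ + 1/n₂) = 0.87 / √(1/29 + 1/11) = 2.4569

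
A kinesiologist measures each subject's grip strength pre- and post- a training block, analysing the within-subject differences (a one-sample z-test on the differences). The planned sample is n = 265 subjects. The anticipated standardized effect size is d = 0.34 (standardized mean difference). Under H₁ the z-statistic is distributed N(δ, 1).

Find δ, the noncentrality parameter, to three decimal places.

δ ≈ 5.535

The noncentrality parameter scales effect size by the design's sample-size factor: δ = d·√n = 0.34 × √265 = 5.5348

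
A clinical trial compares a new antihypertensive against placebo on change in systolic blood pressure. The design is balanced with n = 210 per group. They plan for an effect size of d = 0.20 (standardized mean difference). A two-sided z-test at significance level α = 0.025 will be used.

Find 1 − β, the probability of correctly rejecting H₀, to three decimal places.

Power ≈ 0.424

Noncentrality parameter: δ = d·√(n/2) = 0.20 × √(210/2) = 2.0494
Critical value for a two-sided test at α = 0.025: z_{α/2} = 2.241.
Power = Φ(δ − 2.241) + Φ(−δ − 2.241) = Φ(-0.192) + Φ(-4.291) = 0.4239 + 0.0000 = 0.4239.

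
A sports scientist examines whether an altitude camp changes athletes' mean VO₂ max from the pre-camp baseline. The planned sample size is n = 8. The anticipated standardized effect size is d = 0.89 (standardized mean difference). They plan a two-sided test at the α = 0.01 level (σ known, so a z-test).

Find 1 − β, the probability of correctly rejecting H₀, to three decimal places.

Noncentrality parameter: δ = d·√n = 0.89 × √8 = 2.5173
Critical value for a two-sided test at α = 0.01: z_{α/2} = 2.576.
Power = Φ(δ − 2.576) + Φ(−δ − 2.576) = Φ(-0.059) + Φ(-5.093) = 0.4767 + 0.0000 = 0.4767.

Power ≈ 0.477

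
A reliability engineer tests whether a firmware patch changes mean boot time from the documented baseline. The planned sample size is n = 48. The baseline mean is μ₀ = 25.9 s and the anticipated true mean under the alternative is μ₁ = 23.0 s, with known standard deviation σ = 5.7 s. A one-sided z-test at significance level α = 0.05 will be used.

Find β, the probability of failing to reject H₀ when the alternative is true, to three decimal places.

Standardized effect: d = |μ₁ − μ₀| / σ = |23.0 − 25.9| / 5.7 = 0.5088
Noncentrality parameter: δ = d·√n = 0.5088 × √48 = 3.5249
Critical value for a one-sided test at α = 0.05: z_α = 1.645.
Power = P(Z > 1.645 − δ) = Φ(1.880) = 0.9699.
Type II error: β = 1 − power = 1 − 0.9699 = 0.0301.

β ≈ 0.030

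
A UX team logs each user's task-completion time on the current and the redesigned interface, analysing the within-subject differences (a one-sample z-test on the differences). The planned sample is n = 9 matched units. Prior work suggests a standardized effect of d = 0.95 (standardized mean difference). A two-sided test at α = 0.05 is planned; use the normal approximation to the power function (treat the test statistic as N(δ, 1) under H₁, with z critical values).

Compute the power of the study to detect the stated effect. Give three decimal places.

Noncentrality parameter: δ = d·√n = 0.95 × √9 = 2.8500
Critical value for a two-sided test at α = 0.05: z_{α/2} = 1.960.
Power = Φ(δ − 1.960) + Φ(−δ − 1.960) = Φ(0.890) + Φ(-4.810) = 0.8133 + 0.0000 = 0.8133.

Power ≈ 0.813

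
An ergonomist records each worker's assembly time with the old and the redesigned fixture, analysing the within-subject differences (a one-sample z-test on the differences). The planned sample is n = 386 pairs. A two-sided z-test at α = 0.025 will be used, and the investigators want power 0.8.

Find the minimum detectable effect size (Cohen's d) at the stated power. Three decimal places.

Need Φ(δ − 2.241) = 0.8, so δ = 2.241 + 0.842 = 3.083.
(The second rejection-region term Φ(−δ − z_{α/2}) is negligible and dropped.)
δ = d·√n ⇒ d = δ/√n = 3.083/√386 = 0.1569.

d ≈ 0.157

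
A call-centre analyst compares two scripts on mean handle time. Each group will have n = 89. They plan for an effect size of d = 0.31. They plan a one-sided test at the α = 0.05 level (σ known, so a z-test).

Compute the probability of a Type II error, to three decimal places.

Noncentrality parameter: δ = d·√(n/2) = 0.31 × √(89/2) = 2.0680
One-sided α = 0.05 → critical value z_{0.05} = 1.645.
Power = P(Z > 1.645 − δ) = Φ(0.423) = 0.6639.
Type II error: β = 1 − power = 1 − 0.6639 = 0.3361.

β ≈ 0.336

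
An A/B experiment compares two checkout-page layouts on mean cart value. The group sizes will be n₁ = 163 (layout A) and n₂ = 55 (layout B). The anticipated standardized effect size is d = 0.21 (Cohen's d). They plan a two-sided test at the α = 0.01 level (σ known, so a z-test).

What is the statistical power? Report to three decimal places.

Noncentrality parameter: δ = d / √(1/n₁ + 1/n₂) = 0.21 / √(1/163 + 1/55) = 1.3467
Two-sided α = 0.01 → critical value z_{0.005} = 2.576.
Power = Φ(δ − 2.576) + Φ(−δ − 2.576) = Φ(-1.229) + Φ(-3.923) = 0.1095 + 0.0000 = 0.1096.

Power ≈ 0.110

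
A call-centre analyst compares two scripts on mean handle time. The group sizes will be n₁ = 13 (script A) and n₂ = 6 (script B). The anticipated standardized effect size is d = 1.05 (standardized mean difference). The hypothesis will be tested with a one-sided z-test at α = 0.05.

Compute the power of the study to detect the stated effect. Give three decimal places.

Noncentrality parameter: δ = d / √(1/n₁ + 1/n₂) = 1.05 / √(1/13 + 1/6) = 2.1275
Critical value for a one-sided test at α = 0.05: z_α = 1.645.
Power = P(Z > 1.645 − δ) = Φ(0.483) = 0.6853.

Power ≈ 0.685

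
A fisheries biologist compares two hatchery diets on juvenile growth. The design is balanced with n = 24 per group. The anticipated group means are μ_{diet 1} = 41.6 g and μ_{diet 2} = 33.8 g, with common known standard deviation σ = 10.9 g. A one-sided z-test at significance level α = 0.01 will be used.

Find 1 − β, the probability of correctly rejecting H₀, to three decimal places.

Power ≈ 0.561

Standardized effect: d = |μ_{diet 1} − μ_{diet 2}| / σ = |41.6 − 33.8| / 10.9 = 0.7156
Noncentrality parameter: δ = d·√(n/2) = 0.7156 × √(24/2) = 2.4789
Critical value for a one-sided test at α = 0.01: z_α = 2.326.
Power = Φ(δ − 2.326) = Φ(0.153) = 0.5606.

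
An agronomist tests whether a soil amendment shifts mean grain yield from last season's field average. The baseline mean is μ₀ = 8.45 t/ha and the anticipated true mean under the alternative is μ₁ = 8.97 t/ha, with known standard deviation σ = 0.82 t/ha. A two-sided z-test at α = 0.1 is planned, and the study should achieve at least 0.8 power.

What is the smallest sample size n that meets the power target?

n = 16

Standardized effect: d = |μ₁ − μ₀| / σ = |8.97 − 8.45| / 0.82 = 0.6341
For power 0.8 need Φ(δ − z_{0.05}) = 0.8, so δ = z_{0.05} + z_{0.20} = 1.645 + 0.842 = 2.486.
(For δ > 0 the lower-tail rejection region contributes negligibly to power, so the one-term inversion is standard.)
δ = d·√n ⇒ n = (δ/d)² = (2.486 / 0.6341)² = 15.37.
Round up to the next whole unit.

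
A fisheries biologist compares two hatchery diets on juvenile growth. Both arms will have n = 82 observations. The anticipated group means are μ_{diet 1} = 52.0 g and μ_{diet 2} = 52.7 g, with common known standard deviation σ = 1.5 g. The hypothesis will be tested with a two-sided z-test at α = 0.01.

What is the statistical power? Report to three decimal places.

Standardized effect: d = |μ_{diet 1} − μ_{diet 2}| / σ = |52.0 − 52.7| / 1.5 = 0.4667
Noncentrality parameter: δ = d·√(n/2) = 0.4667 × √(82/2) = 2.9881
Critical value for a two-sided test at α = 0.01: z_{α/2} = 2.576.
Power = Φ(δ − 2.576) + Φ(−δ − 2.576) = Φ(0.412) + Φ(-5.564) = 0.6599 + 0.0000 = 0.6599.

Power ≈ 0.660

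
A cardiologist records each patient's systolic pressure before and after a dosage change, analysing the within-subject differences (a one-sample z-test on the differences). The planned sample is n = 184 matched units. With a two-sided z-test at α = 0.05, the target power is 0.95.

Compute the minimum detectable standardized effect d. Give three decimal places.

Need Φ(δ − 1.960) = 0.95, so δ = 1.960 + 1.645 = 3.605.
(The second rejection-region term Φ(−δ − z_{α/2}) is negligible and dropped.)
δ = d·√n ⇒ d = δ/√n = 3.605/√184 = 0.2658.

d ≈ 0.266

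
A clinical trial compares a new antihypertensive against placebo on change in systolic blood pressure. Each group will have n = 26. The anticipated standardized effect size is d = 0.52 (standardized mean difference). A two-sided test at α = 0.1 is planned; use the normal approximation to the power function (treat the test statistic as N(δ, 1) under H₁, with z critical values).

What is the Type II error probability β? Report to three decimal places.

β ≈ 0.409

Noncentrality parameter: δ = d·√(n/2) = 0.52 × √(26/2) = 1.8749
Two-sided α = 0.1 → critical value z_{0.05} = 1.645.
Power = Φ(δ − 1.645) + Φ(−δ − 1.645) = Φ(0.230) + Φ(-3.520) = 0.5910 + 0.0002 = 0.5912.
Type II error: β = 1 − power = 1 − 0.5912 = 0.4088.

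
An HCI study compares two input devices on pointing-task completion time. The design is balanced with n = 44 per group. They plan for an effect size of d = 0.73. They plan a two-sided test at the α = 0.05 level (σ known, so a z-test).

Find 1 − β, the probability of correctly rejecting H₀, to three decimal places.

Noncentrality parameter: λ = d·√(n/2) = 0.73 × √(44/2) = 3.4240
Two-sided α = 0.05 → critical value z_{0.025} = 1.960.
Power = Φ(λ − 1.960) + Φ(−λ − 1.960) = Φ(1.464) + Φ(-5.384) = 0.9284 + 0.0000 = 0.9284.

Power ≈ 0.928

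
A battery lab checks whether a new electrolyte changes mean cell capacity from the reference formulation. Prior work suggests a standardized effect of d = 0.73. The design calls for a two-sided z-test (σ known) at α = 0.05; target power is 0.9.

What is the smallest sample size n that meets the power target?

Set Φ(δ − 1.960) = 0.9; then δ − 1.960 = Φ⁻¹(0.9) = 1.282, giving δ = 3.242.
(For δ > 0 the lower-tail rejection region contributes negligibly to power, so the one-term inversion is standard.)
δ = d·√n ⇒ n = (δ/d)² = (3.242 / 0.73)² = 19.72.
Rounding up, n = 20.

n = 20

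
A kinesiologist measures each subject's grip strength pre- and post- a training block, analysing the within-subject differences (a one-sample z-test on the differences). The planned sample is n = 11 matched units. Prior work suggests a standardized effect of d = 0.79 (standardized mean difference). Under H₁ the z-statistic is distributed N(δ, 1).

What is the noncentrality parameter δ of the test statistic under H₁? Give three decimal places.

δ ≈ 2.620

The noncentrality parameter scales effect size by the design's sample-size factor: δ = d·√n = 0.79 × √11 = 2.6201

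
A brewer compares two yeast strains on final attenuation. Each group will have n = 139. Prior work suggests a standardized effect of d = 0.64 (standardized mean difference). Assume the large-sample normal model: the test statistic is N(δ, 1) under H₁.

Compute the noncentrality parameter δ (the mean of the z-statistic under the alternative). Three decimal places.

The noncentrality parameter scales effect size by the design's sample-size factor: δ = d·√(n/2) = 0.64 × √(139/2) = 5.3355

δ ≈ 5.335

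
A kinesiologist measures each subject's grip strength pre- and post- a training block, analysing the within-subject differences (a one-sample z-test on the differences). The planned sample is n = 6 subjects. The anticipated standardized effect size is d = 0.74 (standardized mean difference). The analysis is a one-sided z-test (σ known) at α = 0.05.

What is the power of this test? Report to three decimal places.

Noncentrality parameter: δ = d·√n = 0.74 × √6 = 1.8126
One-sided α = 0.05 → critical value z_{0.05} = 1.645.
Power = Φ(δ − 1.645) = Φ(0.168) = 0.5666.

Power ≈ 0.567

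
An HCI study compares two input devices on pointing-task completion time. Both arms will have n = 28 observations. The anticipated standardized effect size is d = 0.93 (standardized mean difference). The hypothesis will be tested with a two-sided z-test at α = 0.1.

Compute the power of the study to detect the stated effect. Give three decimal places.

Noncentrality parameter: δ = d·√(n/2) = 0.93 × √(28/2) = 3.4797
Two-sided α = 0.1 → critical value z_{0.05} = 1.645.
Power = Φ(δ − 1.645) + Φ(−δ − 1.645) = Φ(1.835) + Φ(-5.125) = 0.9667 + 0.0000 = 0.9667.

Power ≈ 0.967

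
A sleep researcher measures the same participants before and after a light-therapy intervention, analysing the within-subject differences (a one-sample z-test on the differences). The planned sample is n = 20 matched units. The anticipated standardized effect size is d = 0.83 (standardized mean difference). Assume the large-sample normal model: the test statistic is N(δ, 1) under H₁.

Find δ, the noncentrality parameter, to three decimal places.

δ ≈ 3.712

The noncentrality parameter scales effect size by the design's sample-size factor: δ = d·√n = 0.83 × √20 = 3.7119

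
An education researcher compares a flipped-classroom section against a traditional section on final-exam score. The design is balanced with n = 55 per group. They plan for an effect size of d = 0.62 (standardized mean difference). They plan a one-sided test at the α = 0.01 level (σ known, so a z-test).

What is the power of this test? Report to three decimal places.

Noncentrality parameter: δ = d·√(n/2) = 0.62 × √(55/2) = 3.2513
Critical value for a one-sided test at α = 0.01: z_α = 2.326.
Power = P(Z > 2.326 − δ) = Φ(0.925) = 0.8225.

Power ≈ 0.823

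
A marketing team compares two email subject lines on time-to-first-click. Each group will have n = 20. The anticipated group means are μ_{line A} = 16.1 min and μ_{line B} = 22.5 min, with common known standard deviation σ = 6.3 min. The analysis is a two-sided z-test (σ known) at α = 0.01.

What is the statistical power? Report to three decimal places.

Power ≈ 0.738

Standardized effect: d = |μ_{line A} − μ_{line B}| / σ = |16.1 − 22.5| / 6.3 = 1.0159
Noncentrality parameter: δ = d·√(n/2) = 1.0159 × √(20/2) = 3.2125
Two-sided α = 0.01 → critical value z_{0.005} = 2.576.
Power = Φ(δ − 2.576) + Φ(−δ − 2.576) = Φ(0.637) + Φ(-5.788) = 0.7378 + 0.0000 = 0.7378.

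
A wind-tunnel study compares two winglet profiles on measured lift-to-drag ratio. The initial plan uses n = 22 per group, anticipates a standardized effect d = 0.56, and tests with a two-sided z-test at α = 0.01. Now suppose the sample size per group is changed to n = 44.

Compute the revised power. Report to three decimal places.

With n = 44 per group: δ = d·√(n/2) = 0.56 × √(44/2) = 2.6266. Critical value z_{0.005} = 2.576.
Revised power = Φ(δ − 2.576) + Φ(−δ − 2.576) = Φ(0.051) + Φ(-5.202) = 0.5203 + 0.0000 = 0.5203.

Power ≈ 0.520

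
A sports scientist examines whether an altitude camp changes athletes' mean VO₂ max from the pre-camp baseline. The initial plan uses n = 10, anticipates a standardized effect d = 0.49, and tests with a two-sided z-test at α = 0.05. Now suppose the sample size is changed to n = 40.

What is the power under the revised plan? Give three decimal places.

Power ≈ 0.873

With n = 40: δ = d·√n = 0.49 × √40 = 3.0990. Critical value z_{0.025} = 1.960.
Revised power = Φ(δ − 1.960) + Φ(−δ − 1.960) = Φ(1.139) + Φ(-5.059) = 0.8727 + 0.0000 = 0.8727.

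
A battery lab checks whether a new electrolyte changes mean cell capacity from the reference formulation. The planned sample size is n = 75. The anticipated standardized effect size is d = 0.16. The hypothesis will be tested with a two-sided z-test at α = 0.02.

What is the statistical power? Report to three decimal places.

Noncentrality parameter: δ = d·√n = 0.16 × √75 = 1.3856
Two-sided α = 0.02 → critical value z_{0.01} = 2.326.
Power = Φ(δ − 2.326) + Φ(−δ − 2.326) = Φ(-0.941) + Φ(-3.712) = 0.1734 + 0.0001 = 0.1735.

Power ≈ 0.174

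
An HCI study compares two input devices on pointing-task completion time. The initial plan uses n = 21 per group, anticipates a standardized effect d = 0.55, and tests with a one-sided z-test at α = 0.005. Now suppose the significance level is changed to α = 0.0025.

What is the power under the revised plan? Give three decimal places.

δ = d·√(n/2) = 0.55 × √(21/2) = 1.7822 (unchanged). New critical value: z_{0.0025} = 2.807.
Revised power = Φ(δ − 2.807) = Φ(-1.025) = 0.1527.

Power ≈ 0.153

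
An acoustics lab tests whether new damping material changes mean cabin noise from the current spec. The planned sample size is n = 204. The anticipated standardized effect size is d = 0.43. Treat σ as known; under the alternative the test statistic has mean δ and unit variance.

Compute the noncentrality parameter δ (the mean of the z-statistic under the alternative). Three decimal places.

The noncentrality parameter scales effect size by the design's sample-size factor: δ = d·√n = 0.43 × √204 = 6.1416

δ ≈ 6.142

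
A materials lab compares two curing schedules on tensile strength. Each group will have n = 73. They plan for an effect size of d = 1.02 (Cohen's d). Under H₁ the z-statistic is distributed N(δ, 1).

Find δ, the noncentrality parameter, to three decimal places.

The noncentrality parameter scales effect size by the design's sample-size factor: δ = d·√(n/2) = 1.02 × √(73/2) = 6.1624

δ ≈ 6.162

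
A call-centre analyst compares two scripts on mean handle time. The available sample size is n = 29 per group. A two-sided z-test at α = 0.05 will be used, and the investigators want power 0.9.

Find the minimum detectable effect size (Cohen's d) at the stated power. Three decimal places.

d ≈ 0.851

Need Φ(δ − 1.960) = 0.9, so δ = 1.960 + 1.282 = 3.242.
(The second rejection-region term Φ(−δ − z_{α/2}) is negligible and dropped.)
δ = d·√(n/2) ⇒ d = δ/√(n/2) = 3.242/√(29/2) = 0.8513.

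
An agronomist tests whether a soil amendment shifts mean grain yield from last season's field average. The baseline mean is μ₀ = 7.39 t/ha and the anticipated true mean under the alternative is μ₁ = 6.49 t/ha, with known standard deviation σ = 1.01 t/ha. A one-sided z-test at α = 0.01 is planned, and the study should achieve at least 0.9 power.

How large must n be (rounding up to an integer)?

Standardized effect: d = |μ₁ − μ₀| / σ = |6.49 − 7.39| / 1.01 = 0.8911
Set Φ(δ − 2.326) = 0.9; then δ − 2.326 = Φ⁻¹(0.9) = 1.282, giving δ = 3.608.
δ = d·√n ⇒ n = (δ/d)² = (3.608 / 0.8911)² = 16.39.
Rounding up, n = 17.

n = 17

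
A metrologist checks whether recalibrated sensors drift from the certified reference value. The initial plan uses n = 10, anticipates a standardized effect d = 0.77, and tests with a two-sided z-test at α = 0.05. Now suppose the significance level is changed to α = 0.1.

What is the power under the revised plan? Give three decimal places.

δ = d·√n = 0.77 × √10 = 2.4350 (unchanged). New critical value: z_{0.05} = 1.645.
Revised power = Φ(δ − 1.645) + Φ(−δ − 1.645) = Φ(0.790) + Φ(-4.080) = 0.7853 + 0.0000 = 0.7853.

Power ≈ 0.785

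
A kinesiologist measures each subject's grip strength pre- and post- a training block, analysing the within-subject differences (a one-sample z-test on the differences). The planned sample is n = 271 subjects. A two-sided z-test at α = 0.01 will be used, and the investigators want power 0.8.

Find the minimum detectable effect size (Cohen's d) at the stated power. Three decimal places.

Need Φ(δ − 2.576) = 0.8, so δ = 2.576 + 0.842 = 3.417.
(Lower-tail contribution to power is negligible for δ > 0.)
δ = d·√n ⇒ d = δ/√n = 3.417/√271 = 0.2076.

d ≈ 0.208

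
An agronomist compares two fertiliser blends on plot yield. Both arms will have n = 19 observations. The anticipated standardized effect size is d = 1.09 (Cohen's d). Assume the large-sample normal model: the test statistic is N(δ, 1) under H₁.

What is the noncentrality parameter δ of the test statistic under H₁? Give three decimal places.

δ ≈ 3.360

The noncentrality parameter scales effect size by the design's sample-size factor: δ = d·√(n/2) = 1.09 × √(19/2) = 3.3596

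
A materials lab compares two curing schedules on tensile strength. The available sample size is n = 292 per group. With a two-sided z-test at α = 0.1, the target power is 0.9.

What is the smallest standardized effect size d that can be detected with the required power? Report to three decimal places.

d ≈ 0.242

Required noncentrality: δ = z_{0.05} + z_{0.10} = 1.645 + 1.282 = 2.926.
(Lower-tail contribution to power is negligible for δ > 0.)
δ = d·√(n/2) ⇒ d = δ/√(n/2) = 2.926/√(292/2) = 0.2422.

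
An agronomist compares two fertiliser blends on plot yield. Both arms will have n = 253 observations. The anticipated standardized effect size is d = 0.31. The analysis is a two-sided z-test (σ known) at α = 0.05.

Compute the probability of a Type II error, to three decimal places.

β ≈ 0.063

Noncentrality parameter: δ = d·√(n/2) = 0.31 × √(253/2) = 3.4866
Critical value for a two-sided test at α = 0.05: z_{α/2} = 1.960.
Power = Φ(δ − 1.960) + Φ(−δ − 1.960) = Φ(1.527) + Φ(-5.447) = 0.9366 + 0.0000 = 0.9366.
Type II error: β = 1 − power = 1 − 0.9366 = 0.0634.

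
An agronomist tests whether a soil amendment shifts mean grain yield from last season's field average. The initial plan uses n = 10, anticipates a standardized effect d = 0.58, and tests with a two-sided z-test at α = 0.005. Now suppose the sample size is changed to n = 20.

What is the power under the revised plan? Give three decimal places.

With n = 20: δ = d·√n = 0.58 × √20 = 2.5938. Critical value z_{0.0025} = 2.807.
Revised power = Φ(δ − 2.807) + Φ(−δ − 2.807) = Φ(-0.213) + Φ(-5.401) = 0.4156 + 0.0000 = 0.4156.

Power ≈ 0.416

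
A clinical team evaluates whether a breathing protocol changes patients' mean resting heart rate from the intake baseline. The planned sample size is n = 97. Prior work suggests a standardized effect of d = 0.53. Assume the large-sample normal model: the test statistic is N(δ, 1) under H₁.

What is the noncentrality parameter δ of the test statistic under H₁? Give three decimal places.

δ = d·√n = 0.53 × √97 = 5.2199

δ ≈ 5.220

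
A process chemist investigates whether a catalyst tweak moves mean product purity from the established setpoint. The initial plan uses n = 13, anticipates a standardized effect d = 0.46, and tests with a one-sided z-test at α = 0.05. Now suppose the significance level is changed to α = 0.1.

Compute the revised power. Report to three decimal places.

δ = d·√n = 0.46 × √13 = 1.6586 (unchanged). New critical value: z_{0.1} = 1.282.
Revised power = P(Z > 1.282 − δ) = Φ(0.377) = 0.6469.

Power ≈ 0.647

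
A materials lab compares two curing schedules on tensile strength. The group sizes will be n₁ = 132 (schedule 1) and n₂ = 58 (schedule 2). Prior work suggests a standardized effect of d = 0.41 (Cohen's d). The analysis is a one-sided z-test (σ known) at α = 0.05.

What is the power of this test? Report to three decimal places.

Power ≈ 0.831

Noncentrality parameter: δ = d / √(1/n₁ + 1/n₂) = 0.41 / √(1/132 + 1/58) = 2.6026
One-sided α = 0.05 → critical value z_{0.05} = 1.645.
Power = Φ(δ − 1.645) = Φ(0.958) = 0.8309.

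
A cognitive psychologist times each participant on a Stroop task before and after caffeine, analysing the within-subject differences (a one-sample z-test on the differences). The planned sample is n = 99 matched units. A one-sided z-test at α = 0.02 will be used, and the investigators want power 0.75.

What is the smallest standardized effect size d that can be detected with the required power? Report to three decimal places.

d ≈ 0.274

Need Φ(δ − 2.054) = 0.75, so δ = 2.054 + 0.674 = 2.728.
δ = d·√n ⇒ d = δ/√n = 2.728/√99 = 0.2742.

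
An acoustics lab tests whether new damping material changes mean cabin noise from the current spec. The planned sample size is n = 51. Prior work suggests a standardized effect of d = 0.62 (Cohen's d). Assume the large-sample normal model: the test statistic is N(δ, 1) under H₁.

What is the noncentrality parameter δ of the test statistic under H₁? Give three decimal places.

δ ≈ 4.428

δ = d·√n = 0.62 × √51 = 4.4277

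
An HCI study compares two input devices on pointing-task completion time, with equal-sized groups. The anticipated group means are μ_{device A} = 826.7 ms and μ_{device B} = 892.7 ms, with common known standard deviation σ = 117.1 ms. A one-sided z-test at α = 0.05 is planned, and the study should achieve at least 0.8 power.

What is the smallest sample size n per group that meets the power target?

Standardized effect: d = |μ_{device A} − μ_{device B}| / σ = |826.7 − 892.7| / 117.1 = 0.5636
For power 0.8 need Φ(δ − z_{0.05}) = 0.8, so δ = z_{0.05} + z_{0.20} = 1.645 + 0.842 = 2.486.
δ = d·√(n/2) ⇒ n = 2(δ/d)² = 2 × (2.486 / 0.5636)² = 38.92.
Rounding up, n = 39 per group.

n = 39 per group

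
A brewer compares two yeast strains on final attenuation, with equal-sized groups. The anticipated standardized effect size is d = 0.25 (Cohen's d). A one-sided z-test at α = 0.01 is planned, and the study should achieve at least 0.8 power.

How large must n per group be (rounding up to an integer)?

n = 322 per group

Set Φ(δ − 2.326) = 0.8; then δ − 2.326 = Φ⁻¹(0.8) = 0.842, giving δ = 3.168.
δ = d·√(n/2) ⇒ n = 2(δ/d)² = 2 × (3.168 / 0.25)² = 321.15.
Rounding up, n = 322 per group.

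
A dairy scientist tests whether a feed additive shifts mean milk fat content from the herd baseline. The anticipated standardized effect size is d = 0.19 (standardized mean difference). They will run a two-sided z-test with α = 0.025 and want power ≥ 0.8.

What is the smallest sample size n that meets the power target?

For power 0.8 need Φ(δ − z_{0.0125}) = 0.8, so δ = z_{0.0125} + z_{0.20} = 2.241 + 0.842 = 3.083.
(The Φ(−δ − z_{α/2}) term is vanishingly small for δ > 0 and is dropped in the standard sample-size formula.)
δ = d·√n ⇒ n = (δ/d)² = (3.083 / 0.19)² = 263.30.
Rounding up, n = 264.

n = 264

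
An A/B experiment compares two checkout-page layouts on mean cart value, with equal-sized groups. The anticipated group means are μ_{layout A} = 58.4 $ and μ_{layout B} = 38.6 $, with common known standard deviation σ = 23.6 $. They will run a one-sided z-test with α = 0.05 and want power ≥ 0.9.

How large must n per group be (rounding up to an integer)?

Standardized effect: d = |μ_{layout A} − μ_{layout B}| / σ = |58.4 − 38.6| / 23.6 = 0.8390
For power 0.9 need Φ(δ − z_{0.05}) = 0.9, so δ = z_{0.05} + z_{0.10} = 1.645 + 1.282 = 2.926.
δ = d·√(n/2) ⇒ n = 2(δ/d)² = 2 × (2.926 / 0.8390)² = 24.33.
Rounding up, n = 25 per group.

n = 25 per group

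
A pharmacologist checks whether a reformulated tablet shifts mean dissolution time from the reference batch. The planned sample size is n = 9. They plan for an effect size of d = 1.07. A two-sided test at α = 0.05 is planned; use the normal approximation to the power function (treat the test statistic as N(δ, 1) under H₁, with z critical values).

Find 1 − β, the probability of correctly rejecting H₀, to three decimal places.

Power ≈ 0.894

Noncentrality parameter: δ = d·√n = 1.07 × √9 = 3.2100
Two-sided α = 0.05 → critical value z_{0.025} = 1.960.
Power = Φ(δ − 1.960) + Φ(−δ − 1.960) = Φ(1.250) + Φ(-5.170) = 0.8944 + 0.0000 = 0.8944.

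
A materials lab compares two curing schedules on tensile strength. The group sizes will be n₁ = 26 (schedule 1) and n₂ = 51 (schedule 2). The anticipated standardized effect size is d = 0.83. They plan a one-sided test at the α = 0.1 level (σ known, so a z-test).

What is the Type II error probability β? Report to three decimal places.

Noncentrality parameter: δ = d / √(1/n₁ + 1/n₂) = 0.83 / √(1/26 + 1/51) = 3.4443
One-sided α = 0.1 → critical value z_{0.1} = 1.282.
Power = Φ(δ − 1.282) = Φ(2.163) = 0.9847.
Type II error: β = 1 − power = 1 − 0.9847 = 0.0153.

β ≈ 0.015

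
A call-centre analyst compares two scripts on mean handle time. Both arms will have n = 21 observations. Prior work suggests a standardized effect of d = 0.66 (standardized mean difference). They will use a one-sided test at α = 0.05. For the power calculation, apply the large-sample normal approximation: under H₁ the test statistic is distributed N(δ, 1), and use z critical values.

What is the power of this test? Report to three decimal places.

Power ≈ 0.689

Noncentrality parameter: δ = d·√(n/2) = 0.66 × √(21/2) = 2.1386
One-sided α = 0.05 → critical value z_{0.05} = 1.645.
Power = Φ(δ − 1.645) = Φ(0.494) = 0.6893.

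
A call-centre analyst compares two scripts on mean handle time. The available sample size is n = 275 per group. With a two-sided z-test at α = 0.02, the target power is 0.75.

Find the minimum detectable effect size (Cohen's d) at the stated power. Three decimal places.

d ≈ 0.256

Required noncentrality: δ = z_{0.01} + z_{0.25} = 2.326 + 0.674 = 3.001.
(Lower-tail contribution to power is negligible for δ > 0.)
δ = d·√(n/2) ⇒ d = δ/√(n/2) = 3.001/√(275/2) = 0.2559.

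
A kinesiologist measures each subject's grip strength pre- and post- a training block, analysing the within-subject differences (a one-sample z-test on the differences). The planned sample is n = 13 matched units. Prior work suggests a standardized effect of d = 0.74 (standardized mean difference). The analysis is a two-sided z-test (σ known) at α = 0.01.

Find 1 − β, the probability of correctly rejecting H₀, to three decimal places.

Power ≈ 0.537

Noncentrality parameter: δ = d·√n = 0.74 × √13 = 2.6681
Critical value for a two-sided test at α = 0.01: z_{α/2} = 2.576.
Power = Φ(δ − 2.576) + Φ(−δ − 2.576) = Φ(0.092) + Φ(-5.244) = 0.5368 + 0.0000 = 0.5368.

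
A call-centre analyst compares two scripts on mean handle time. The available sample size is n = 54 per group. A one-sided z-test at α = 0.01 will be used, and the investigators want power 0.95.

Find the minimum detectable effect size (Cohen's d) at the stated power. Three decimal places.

d ≈ 0.764

Required noncentrality: δ = z_{0.01} + z_{0.05} = 2.326 + 1.645 = 3.971.
δ = d·√(n/2) ⇒ d = δ/√(n/2) = 3.971/√(54/2) = 0.7643.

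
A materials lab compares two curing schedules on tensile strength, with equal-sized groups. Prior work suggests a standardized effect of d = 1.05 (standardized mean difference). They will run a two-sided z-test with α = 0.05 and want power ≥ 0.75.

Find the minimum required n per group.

n = 13 per group

For power 0.75 need Φ(δ − z_{0.025}) = 0.75, so δ = z_{0.025} + z_{0.25} = 1.960 + 0.674 = 2.634.
(Ignoring the negligible lower-tail rejection probability gives the usual closed-form inversion.)
δ = d·√(n/2) ⇒ n = 2(δ/d)² = 2 × (2.634 / 1.05)² = 12.59.
Round up to the next whole unit.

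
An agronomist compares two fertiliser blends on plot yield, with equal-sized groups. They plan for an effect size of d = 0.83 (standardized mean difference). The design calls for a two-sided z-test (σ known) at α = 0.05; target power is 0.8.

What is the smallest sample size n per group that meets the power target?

Set Φ(δ − 1.960) = 0.8; then δ − 1.960 = Φ⁻¹(0.8) = 0.842, giving δ = 2.802.
(For δ > 0 the lower-tail rejection region contributes negligibly to power, so the one-term inversion is standard.)
δ = d·√(n/2) ⇒ n = 2(δ/d)² = 2 × (2.802 / 0.83)² = 22.79.
Round up to the next whole unit.

n = 23 per group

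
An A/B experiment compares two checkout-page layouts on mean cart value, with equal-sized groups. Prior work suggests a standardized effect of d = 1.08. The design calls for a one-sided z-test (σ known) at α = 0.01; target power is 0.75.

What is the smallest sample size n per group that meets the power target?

n = 16 per group

Set Φ(δ − 2.326) = 0.75; then δ − 2.326 = Φ⁻¹(0.75) = 0.674, giving δ = 3.001.
δ = d·√(n/2) ⇒ n = 2(δ/d)² = 2 × (3.001 / 1.08)² = 15.44.
Round up to the next whole unit.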